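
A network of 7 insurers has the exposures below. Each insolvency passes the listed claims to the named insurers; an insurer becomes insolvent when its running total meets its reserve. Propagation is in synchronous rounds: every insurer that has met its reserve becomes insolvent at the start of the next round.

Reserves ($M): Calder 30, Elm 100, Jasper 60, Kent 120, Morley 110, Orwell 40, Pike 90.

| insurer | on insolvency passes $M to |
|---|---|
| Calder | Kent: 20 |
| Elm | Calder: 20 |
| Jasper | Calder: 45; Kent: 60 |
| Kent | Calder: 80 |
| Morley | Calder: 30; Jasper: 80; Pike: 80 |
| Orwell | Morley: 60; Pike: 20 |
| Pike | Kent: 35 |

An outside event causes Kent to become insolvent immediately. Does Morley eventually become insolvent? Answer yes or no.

no

Round 1 — Kent becomes insolvent (initial).
  Calder: +80 → 80 ≥ 30
Round 2 — Calder becomes insolvent.
No further insolvencies.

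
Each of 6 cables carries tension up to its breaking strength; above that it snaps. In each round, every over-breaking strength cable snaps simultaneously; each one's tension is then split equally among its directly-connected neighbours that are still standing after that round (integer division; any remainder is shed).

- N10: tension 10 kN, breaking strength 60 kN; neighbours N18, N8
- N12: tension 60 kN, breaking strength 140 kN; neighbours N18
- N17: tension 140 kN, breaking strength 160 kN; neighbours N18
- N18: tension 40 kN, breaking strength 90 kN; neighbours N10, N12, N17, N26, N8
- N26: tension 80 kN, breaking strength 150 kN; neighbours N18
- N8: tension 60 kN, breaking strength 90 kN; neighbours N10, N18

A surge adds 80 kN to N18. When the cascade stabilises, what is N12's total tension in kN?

84

Round 1 — N18 at 120 > 90. N18 snaps.
  N18 sheds 120 kN to N10, N12, N17, N26, N8: 24 each.
    N10: 10+24 = 34 ≤ 60
    N12: 60+24 = 84 ≤ 140
    N17: 140+24 = 164 > 160
    N26: 80+24 = 104 ≤ 150
    N8: 60+24 = 84 ≤ 90
Round 2 — N17 snaps.
  N17 sheds 164 kN: no online neighbours, lost.
No further breaks.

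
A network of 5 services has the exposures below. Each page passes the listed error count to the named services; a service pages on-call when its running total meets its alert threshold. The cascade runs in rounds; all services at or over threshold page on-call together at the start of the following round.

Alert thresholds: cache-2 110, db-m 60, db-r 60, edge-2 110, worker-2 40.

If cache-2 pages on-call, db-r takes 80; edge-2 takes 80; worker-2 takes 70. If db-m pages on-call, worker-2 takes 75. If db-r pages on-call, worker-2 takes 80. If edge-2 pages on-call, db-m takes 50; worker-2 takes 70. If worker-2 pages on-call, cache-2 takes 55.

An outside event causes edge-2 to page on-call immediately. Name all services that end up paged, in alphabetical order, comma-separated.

edge-2, worker-2

Round 1 — edge-2 pages on-call (initial).
  db-m: +50 → 50 < 60
  worker-2: +70 → 70 ≥ 40
Round 2 — worker-2 pages on-call.
  cache-2: +55 → 55 < 110
No further pages.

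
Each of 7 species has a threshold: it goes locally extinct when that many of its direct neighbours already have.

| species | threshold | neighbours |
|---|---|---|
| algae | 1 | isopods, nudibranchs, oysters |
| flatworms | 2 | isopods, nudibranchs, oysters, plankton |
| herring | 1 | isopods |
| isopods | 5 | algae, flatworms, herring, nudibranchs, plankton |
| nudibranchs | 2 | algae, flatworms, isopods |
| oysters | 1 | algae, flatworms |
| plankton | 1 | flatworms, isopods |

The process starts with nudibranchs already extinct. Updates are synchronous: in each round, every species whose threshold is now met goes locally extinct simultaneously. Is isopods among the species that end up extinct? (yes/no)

no

Round 1 — nudibranchs goes locally extinct (initial).
Round 2 — checking thresholds:
  algae: 1 of 3 neighbours ≥ 1, goes locally extinct.
  flatworms: 1 of 4 neighbours < 2, below threshold.
  isopods: 1 of 5 neighbours < 5, below threshold.
Round 3 — checking thresholds:
  flatworms: 1 of 4 neighbours < 2, below threshold.
  isopods: 2 of 5 neighbours < 5, below threshold.
  oysters: 1 of 2 neighbours ≥ 1, goes locally extinct.
Round 4 — checking thresholds:
  flatworms: 2 of 4 neighbours ≥ 2, goes locally extinct.
  isopods: 2 of 5 neighbours < 5, below threshold.
Round 5 — checking thresholds:
  isopods: 3 of 5 neighbours < 5, below threshold.
  plankton: 1 of 2 neighbours ≥ 1, goes locally extinct.
Round 6 — no new extinctions; cascade stops.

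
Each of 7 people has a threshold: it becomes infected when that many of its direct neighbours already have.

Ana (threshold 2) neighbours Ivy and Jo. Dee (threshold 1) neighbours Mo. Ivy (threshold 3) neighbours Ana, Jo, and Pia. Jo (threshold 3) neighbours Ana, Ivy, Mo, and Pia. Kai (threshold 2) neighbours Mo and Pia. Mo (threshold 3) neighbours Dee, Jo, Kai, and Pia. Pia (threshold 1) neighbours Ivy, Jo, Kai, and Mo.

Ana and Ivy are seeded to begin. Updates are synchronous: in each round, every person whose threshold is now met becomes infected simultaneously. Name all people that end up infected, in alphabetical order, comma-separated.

Round 1 — Ana, Ivy become infected (initial).
Round 2 — checking thresholds:
  Jo: 2 of 4 neighbours < 3, below threshold.
  Pia: 1 of 4 neighbours ≥ 1, becomes infected.
Round 3 — checking thresholds:
  Jo: 3 of 4 neighbours ≥ 3, becomes infected.
  Kai: 1 of 2 neighbours < 2, below threshold.
  Mo: 1 of 4 neighbours < 3, below threshold.
Round 4 — no new infections; cascade stops.

Ana, Ivy, Jo, Pia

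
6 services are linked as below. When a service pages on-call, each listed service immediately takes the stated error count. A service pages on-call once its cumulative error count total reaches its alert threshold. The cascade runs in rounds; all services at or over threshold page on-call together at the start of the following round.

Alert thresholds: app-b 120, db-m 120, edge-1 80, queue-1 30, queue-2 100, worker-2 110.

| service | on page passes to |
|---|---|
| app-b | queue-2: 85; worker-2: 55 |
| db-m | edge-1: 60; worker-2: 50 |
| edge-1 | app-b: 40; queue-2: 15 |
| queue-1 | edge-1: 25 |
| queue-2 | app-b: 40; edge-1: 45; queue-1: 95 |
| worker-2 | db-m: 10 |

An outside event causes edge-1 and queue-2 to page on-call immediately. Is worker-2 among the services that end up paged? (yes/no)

no

Round 1 — edge-1, queue-2 page on-call (initial).
  app-b: +40+40 → 80 < 120
  queue-1: +95 → 95 ≥ 30
Round 2 — queue-1 pages on-call.
No further pages.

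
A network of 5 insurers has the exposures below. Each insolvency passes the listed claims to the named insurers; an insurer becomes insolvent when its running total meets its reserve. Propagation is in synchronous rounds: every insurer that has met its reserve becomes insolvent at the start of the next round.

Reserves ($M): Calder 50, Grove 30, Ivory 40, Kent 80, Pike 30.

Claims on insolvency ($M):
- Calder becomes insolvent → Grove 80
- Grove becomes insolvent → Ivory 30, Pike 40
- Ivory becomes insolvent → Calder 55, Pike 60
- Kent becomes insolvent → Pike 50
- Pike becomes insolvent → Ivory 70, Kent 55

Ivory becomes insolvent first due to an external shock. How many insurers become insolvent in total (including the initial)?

4

Round 1 — Ivory becomes insolvent (initial).
  Calder: +55 → 55 ≥ 50
  Pike: +60 → 60 ≥ 30
Round 2 — Calder, Pike become insolvent.
  Grove: +80 → 80 ≥ 30
  Kent: +55 → 55 < 80
Round 3 — Grove becomes insolvent.
No further insolvencies.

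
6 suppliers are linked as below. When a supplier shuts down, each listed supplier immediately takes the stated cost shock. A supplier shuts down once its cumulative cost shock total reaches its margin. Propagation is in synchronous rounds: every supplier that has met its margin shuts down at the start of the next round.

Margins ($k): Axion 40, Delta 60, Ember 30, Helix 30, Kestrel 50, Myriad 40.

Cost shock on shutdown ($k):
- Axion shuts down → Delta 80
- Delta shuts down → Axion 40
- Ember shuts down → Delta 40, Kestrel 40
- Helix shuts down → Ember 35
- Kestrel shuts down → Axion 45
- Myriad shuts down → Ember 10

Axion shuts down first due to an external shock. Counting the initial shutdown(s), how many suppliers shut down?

2

Round 1 — Axion shuts down (initial).
  Delta: +80 → 80 ≥ 60
Round 2 — Delta shuts down.
No further shutdowns.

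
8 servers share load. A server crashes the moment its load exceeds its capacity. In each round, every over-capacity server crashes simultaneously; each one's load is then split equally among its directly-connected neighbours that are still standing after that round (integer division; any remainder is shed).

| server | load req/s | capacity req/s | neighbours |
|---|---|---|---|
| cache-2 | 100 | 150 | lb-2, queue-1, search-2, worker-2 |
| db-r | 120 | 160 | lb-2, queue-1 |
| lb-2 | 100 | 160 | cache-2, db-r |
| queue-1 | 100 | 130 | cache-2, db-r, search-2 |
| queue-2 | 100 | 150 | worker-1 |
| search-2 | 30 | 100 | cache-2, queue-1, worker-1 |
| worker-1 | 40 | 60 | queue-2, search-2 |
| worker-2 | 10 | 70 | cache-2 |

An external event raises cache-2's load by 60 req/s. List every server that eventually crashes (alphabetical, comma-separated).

Round 1 — cache-2 at 160 > 150. cache-2 crashes.
  cache-2 sheds 160 req/s to lb-2, queue-1, search-2, worker-2: 40 each.
    lb-2: 100+40 = 140 ≤ 160
    queue-1: 100+40 = 140 > 130
    search-2: 30+40 = 70 ≤ 100
    worker-2: 10+40 = 50 ≤ 70
Round 2 — queue-1 crashes.
  queue-1 sheds 140 req/s to db-r, search-2: 70 each.
    db-r: 120+70 = 190 > 160
    search-2: 70+70 = 140 > 100
Round 3 — db-r, search-2 crash.
  db-r sheds 190 req/s to lb-2: 190 each.
    lb-2: 140+190 = 330 > 160
  search-2 sheds 140 req/s to worker-1: 140 each.
    worker-1: 40+140 = 180 > 60
Round 4 — lb-2, worker-1 crash.
  lb-2 sheds 330 req/s: no online neighbours, lost.
  worker-1 sheds 180 req/s to queue-2: 180 each.
    queue-2: 100+180 = 280 > 150
Round 5 — queue-2 crashes.
  queue-2 sheds 280 req/s: no online neighbours, lost.
No further crashes.

cache-2, db-r, lb-2, queue-1, queue-2, search-2, worker-1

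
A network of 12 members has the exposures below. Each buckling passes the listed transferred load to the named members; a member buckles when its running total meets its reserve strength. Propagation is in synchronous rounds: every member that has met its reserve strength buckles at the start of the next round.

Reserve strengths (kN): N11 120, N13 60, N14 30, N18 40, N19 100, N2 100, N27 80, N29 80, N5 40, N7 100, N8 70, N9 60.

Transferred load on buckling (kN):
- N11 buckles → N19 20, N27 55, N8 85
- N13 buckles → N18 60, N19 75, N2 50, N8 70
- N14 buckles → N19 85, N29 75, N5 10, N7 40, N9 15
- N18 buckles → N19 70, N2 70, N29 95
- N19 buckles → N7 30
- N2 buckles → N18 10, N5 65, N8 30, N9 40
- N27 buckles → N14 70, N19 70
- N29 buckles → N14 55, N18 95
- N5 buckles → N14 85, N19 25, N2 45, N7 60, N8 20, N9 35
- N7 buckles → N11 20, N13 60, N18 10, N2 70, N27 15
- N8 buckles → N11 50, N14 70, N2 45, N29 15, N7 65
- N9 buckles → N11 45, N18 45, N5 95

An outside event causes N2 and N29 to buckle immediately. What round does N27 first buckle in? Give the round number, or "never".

Round 1 — N2, N29 buckle (initial).
  N14: +55 → 55 ≥ 30
  N18: +10+95 → 105 ≥ 40
  N5: +65 → 65 ≥ 40
  N8: +30 → 30 < 70
  N9: +40 → 40 < 60
Round 2 — N14, N18, N5 buckle.
  N19: +85+70+25 → 180 ≥ 100
  N7: +40+60 → 100 ≥ 100
  N8: +20 → 50 < 70
  N9: +15+35 → 90 ≥ 60
Round 3 — N19, N7, N9 buckle.
  N11: +20+45 → 65 < 120
  N13: +60 → 60 ≥ 60
  N27: +15 → 15 < 80
Round 4 — N13 buckles.
  N8: +70 → 120 ≥ 70
Round 5 — N8 buckles.
  N11: +50 → 115 < 120
No further bucklings.

never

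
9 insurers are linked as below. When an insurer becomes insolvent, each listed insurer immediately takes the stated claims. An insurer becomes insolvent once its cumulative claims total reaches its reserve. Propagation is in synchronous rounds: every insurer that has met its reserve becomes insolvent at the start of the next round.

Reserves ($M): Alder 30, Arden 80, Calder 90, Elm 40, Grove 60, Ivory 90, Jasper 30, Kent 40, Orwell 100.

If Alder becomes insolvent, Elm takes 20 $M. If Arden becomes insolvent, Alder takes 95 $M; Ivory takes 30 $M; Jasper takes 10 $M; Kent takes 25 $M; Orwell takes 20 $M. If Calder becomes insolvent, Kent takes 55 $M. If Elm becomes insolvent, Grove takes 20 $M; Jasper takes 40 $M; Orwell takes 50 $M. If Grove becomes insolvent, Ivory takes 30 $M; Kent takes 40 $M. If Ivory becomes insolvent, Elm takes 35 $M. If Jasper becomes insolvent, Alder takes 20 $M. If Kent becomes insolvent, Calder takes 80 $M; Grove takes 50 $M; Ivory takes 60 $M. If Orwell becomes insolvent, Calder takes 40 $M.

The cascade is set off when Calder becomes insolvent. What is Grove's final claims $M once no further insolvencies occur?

50

Round 1 — Calder becomes insolvent (initial).
  Kent: +55 → 55 ≥ 40
Round 2 — Kent becomes insolvent.
  Grove: +50 → 50 < 60
  Ivory: +60 → 60 < 90
No further insolvencies.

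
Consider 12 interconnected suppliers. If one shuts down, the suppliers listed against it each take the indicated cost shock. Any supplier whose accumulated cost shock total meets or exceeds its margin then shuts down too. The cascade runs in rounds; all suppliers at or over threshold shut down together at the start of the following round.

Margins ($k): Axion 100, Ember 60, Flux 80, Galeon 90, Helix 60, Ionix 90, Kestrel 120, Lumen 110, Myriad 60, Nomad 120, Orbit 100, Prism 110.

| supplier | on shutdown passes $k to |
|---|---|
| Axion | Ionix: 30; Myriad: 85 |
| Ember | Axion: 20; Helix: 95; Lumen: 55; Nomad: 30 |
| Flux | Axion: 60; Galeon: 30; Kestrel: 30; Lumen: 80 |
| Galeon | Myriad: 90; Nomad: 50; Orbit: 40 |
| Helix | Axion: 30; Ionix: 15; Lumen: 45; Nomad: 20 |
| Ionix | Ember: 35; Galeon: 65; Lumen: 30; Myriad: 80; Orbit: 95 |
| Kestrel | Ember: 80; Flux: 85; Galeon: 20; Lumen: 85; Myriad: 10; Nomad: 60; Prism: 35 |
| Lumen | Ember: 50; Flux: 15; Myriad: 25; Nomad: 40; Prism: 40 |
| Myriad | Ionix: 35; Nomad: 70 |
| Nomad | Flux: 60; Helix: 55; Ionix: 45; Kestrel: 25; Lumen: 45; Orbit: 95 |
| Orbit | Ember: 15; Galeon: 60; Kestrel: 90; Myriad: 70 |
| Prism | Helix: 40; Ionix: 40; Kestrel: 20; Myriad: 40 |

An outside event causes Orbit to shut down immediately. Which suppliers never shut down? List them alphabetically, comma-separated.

Round 1 — Orbit shuts down (initial).
  Ember: +15 → 15 < 60
  Galeon: +60 → 60 < 90
  Kestrel: +90 → 90 < 120
  Myriad: +70 → 70 ≥ 60
Round 2 — Myriad shuts down.
  Ionix: +35 → 35 < 90
  Nomad: +70 → 70 < 120
No further shutdowns.

Axion, Ember, Flux, Galeon, Helix, Ionix, Kestrel, Lumen, Nomad, Prism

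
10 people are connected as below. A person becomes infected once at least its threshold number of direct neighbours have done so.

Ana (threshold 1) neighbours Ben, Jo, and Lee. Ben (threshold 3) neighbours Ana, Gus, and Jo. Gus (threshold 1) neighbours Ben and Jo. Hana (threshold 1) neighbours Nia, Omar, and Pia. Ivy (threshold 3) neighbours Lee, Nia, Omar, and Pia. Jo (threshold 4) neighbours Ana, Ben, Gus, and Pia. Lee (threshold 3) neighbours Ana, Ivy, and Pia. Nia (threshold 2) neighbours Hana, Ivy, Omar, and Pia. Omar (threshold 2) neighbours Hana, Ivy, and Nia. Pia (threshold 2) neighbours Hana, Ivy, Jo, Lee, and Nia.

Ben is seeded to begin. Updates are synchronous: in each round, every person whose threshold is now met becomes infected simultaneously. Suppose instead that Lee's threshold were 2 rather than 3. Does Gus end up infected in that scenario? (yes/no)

With Lee's threshold at 2:
Round 1 — Ben becomes infected (initial).
Round 2 — checking thresholds:
  Ana: 1 of 3 neighbours ≥ 1, becomes infected.
  Gus: 1 of 2 neighbours ≥ 1, becomes infected.
  Jo: 1 of 4 neighbours < 4, holds.
Round 3 — no new infections; cascade stops.

yes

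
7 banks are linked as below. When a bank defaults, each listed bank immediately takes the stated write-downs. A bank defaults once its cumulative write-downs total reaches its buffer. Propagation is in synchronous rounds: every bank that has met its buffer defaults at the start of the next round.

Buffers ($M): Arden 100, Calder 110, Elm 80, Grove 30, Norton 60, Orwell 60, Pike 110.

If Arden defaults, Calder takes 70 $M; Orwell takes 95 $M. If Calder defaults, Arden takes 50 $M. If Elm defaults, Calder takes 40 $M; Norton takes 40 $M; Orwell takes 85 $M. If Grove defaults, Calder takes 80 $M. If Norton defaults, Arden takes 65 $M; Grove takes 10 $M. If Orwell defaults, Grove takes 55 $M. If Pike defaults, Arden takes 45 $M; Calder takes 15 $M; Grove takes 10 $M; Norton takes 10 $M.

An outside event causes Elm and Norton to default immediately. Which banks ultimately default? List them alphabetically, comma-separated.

Arden, Calder, Elm, Grove, Norton, Orwell

Round 1 — Elm, Norton default (initial).
  Arden: +65 → 65 < 100
  Calder: +40 → 40 < 110
  Grove: +10 → 10 < 30
  Orwell: +85 → 85 ≥ 60
Round 2 — Orwell defaults.
  Grove: +55 → 65 ≥ 30
Round 3 — Grove defaults.
  Calder: +80 → 120 ≥ 110
Round 4 — Calder defaults.
  Arden: +50 → 115 ≥ 100
Round 5 — Arden defaults.
No further defaults.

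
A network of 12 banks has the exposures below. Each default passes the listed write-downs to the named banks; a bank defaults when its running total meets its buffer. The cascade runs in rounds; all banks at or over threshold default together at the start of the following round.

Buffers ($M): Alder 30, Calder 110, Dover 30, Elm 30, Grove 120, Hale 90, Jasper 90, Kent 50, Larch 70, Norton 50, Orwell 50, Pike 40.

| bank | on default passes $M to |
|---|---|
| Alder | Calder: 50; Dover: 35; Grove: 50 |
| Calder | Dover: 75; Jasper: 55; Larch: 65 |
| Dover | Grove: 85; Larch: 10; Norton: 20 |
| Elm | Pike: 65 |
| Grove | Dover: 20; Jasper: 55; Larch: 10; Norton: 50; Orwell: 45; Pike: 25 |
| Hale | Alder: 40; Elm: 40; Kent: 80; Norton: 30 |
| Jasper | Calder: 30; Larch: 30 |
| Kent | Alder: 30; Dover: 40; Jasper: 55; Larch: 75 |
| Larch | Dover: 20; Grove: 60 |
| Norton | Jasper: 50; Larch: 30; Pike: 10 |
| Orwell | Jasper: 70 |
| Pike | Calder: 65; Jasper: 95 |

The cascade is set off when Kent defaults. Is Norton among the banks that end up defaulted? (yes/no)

yes

Round 1 — Kent defaults (initial).
  Alder: +30 → 30 ≥ 30
  Dover: +40 → 40 ≥ 30
  Jasper: +55 → 55 < 90
  Larch: +75 → 75 ≥ 70
Round 2 — Alder, Dover, Larch default.
  Calder: +50 → 50 < 110
  Grove: +50+85+60 → 195 ≥ 120
  Norton: +20 → 20 < 50
Round 3 — Grove defaults.
  Jasper: +55 → 110 ≥ 90
  Norton: +50 → 70 ≥ 50
  Orwell: +45 → 45 < 50
  Pike: +25 → 25 < 40
Round 4 — Jasper, Norton default.
  Calder: +30 → 80 < 110
  Pike: +10 → 35 < 40
No further defaults.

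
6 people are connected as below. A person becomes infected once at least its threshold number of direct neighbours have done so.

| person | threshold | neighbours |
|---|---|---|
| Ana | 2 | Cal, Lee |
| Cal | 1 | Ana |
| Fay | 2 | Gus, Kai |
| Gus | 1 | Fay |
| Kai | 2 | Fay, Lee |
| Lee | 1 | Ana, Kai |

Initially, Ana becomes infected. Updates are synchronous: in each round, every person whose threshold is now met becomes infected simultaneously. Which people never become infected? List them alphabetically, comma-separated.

Round 1 — Ana becomes infected (initial).
Round 2 — checking thresholds:
  Cal: 1 of 1 neighbours ≥ 1, becomes infected.
  Lee: 1 of 2 neighbours ≥ 1, becomes infected.
Round 3 — no new infections; cascade stops.

Fay, Gus, Kai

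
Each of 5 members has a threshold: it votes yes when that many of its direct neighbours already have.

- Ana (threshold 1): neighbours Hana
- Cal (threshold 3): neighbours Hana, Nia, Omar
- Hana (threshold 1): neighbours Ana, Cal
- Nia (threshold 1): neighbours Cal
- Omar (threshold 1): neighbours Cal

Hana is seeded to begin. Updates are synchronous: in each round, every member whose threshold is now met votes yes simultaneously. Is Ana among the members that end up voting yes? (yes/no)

yes

Round 1 — Hana votes yes (initial).
Round 2 — checking thresholds:
  Ana: 1 of 1 neighbours ≥ 1, votes yes.
  Cal: 1 of 3 neighbours < 3, holds.
Round 3 — no new yes votes; cascade stops.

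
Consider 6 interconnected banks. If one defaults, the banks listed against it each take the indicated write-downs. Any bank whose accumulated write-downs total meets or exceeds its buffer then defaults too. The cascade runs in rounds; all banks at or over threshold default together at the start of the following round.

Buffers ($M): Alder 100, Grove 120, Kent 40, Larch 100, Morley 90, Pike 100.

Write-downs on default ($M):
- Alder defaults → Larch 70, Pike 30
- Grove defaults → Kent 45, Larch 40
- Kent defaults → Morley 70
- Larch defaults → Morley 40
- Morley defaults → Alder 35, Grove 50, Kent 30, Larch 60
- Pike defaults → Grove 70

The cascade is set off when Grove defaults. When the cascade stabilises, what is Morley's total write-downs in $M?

Round 1 — Grove defaults (initial).
  Kent: +45 → 45 ≥ 40
  Larch: +40 → 40 < 100
Round 2 — Kent defaults.
  Morley: +70 → 70 < 90
No further defaults.

70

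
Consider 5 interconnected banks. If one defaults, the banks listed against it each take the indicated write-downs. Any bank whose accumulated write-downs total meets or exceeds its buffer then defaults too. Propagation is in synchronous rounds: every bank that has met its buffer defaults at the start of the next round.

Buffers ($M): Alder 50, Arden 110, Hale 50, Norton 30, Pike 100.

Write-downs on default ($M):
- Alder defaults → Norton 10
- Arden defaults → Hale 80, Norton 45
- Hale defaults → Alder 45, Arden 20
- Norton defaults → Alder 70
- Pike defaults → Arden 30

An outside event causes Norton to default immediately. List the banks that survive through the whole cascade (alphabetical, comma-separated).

Arden, Hale, Pike

Round 1 — Norton defaults (initial).
  Alder: +70 → 70 ≥ 50
Round 2 — Alder defaults.
No further defaults.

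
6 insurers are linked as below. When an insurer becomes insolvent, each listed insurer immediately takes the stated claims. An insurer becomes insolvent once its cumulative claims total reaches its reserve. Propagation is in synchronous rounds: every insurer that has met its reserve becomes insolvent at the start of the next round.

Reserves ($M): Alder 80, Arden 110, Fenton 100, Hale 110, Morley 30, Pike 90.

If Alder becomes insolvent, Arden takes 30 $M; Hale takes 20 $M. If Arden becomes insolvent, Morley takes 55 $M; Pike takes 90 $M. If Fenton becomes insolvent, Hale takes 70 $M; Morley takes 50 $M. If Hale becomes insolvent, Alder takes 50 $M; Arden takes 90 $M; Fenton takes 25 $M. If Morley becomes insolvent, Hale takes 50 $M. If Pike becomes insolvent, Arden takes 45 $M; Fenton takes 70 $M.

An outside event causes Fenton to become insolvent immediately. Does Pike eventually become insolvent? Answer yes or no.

no

Round 1 — Fenton becomes insolvent (initial).
  Hale: +70 → 70 < 110
  Morley: +50 → 50 ≥ 30
Round 2 — Morley becomes insolvent.
  Hale: +50 → 120 ≥ 110
Round 3 — Hale becomes insolvent.
  Alder: +50 → 50 < 80
  Arden: +90 → 90 < 110
No further insolvencies.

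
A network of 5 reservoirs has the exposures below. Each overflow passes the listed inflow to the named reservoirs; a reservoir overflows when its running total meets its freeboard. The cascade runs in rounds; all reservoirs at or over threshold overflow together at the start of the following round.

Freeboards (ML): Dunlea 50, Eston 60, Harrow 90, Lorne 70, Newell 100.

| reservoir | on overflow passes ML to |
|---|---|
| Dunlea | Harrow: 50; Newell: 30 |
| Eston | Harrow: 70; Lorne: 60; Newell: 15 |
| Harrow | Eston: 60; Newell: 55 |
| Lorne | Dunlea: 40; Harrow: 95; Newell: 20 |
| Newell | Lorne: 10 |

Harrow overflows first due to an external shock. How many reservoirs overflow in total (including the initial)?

Round 1 — Harrow overflows (initial).
  Eston: +60 → 60 ≥ 60
  Newell: +55 → 55 < 100
Round 2 — Eston overflows.
  Lorne: +60 → 60 < 70
  Newell: +15 → 70 < 100
No further overflows.

2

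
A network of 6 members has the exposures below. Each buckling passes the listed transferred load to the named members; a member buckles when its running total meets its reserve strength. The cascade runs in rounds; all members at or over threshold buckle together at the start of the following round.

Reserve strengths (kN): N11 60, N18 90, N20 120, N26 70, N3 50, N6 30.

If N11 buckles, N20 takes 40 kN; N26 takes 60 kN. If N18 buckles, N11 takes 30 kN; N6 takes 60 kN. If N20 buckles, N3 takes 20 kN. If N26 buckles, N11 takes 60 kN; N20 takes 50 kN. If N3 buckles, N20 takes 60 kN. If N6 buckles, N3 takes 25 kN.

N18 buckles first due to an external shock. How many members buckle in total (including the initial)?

Round 1 — N18 buckles (initial).
  N11: +30 → 30 < 60
  N6: +60 → 60 ≥ 30
Round 2 — N6 buckles.
  N3: +25 → 25 < 50
No further bucklings.

2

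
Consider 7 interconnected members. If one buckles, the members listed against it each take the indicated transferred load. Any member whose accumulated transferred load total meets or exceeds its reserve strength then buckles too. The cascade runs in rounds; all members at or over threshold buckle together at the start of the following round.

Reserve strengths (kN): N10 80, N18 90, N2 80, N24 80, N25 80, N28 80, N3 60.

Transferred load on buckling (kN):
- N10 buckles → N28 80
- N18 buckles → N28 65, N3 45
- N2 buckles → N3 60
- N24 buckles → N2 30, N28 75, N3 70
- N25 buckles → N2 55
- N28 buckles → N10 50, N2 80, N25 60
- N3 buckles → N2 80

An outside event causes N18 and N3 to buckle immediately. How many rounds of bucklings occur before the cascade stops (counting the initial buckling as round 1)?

2

Round 1 — N18, N3 buckle (initial).
  N2: +80 → 80 ≥ 80
  N28: +65 → 65 < 80
Round 2 — N2 buckles.
No further bucklings.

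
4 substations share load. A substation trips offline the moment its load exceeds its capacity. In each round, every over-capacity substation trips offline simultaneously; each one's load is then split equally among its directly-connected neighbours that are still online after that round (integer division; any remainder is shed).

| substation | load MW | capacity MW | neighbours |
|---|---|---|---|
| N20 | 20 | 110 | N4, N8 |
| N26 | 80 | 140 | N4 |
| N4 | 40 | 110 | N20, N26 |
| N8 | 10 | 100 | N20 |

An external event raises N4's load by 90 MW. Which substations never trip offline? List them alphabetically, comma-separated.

Round 1 — N4 at 130 > 110. N4 trips offline.
  N4 sheds 130 MW to N20, N26: 65 each.
    N20: 20+65 = 85 ≤ 110
    N26: 80+65 = 145 > 140
Round 2 — N26 trips offline.
  N26 sheds 145 MW: no online neighbours, lost.
No further trips.

N20, N8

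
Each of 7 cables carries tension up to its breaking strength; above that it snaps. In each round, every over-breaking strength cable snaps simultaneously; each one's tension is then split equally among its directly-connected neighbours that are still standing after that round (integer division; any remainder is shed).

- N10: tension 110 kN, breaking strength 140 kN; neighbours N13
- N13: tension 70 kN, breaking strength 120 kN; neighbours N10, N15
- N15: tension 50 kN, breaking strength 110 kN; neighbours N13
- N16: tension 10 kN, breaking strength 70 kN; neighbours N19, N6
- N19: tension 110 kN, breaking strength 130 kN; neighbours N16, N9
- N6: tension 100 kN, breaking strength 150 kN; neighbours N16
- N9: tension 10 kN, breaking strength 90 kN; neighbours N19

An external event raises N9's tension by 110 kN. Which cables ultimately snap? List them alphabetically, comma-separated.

Round 1 — N9 at 120 > 90. N9 snaps.
  N9 sheds 120 kN to N19: 120 each.
    N19: 110+120 = 230 > 130
Round 2 — N19 snaps.
  N19 sheds 230 kN to N16: 230 each.
    N16: 10+230 = 240 > 70
Round 3 — N16 snaps.
  N16 sheds 240 kN to N6: 240 each.
    N6: 100+240 = 340 > 150
Round 4 — N6 snaps.
  N6 sheds 340 kN: no online neighbours, lost.
No further breaks.

N16, N19, N6, N9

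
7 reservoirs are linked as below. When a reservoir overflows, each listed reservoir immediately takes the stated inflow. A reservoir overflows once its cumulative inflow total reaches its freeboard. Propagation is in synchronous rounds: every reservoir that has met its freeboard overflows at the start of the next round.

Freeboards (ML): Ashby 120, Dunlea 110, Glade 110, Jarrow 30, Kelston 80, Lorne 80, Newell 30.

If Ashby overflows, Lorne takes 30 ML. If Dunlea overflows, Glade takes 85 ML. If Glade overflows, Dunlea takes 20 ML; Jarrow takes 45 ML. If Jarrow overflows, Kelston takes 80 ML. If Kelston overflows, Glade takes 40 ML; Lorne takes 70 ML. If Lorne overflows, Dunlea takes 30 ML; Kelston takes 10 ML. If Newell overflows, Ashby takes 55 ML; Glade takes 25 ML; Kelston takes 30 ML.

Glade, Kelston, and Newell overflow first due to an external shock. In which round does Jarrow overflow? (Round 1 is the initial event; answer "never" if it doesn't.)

2

Round 1 — Glade, Kelston, Newell overflow (initial).
  Ashby: +55 → 55 < 120
  Dunlea: +20 → 20 < 110
  Jarrow: +45 → 45 ≥ 30
  Lorne: +70 → 70 < 80
Round 2 — Jarrow overflows.
No further overflows.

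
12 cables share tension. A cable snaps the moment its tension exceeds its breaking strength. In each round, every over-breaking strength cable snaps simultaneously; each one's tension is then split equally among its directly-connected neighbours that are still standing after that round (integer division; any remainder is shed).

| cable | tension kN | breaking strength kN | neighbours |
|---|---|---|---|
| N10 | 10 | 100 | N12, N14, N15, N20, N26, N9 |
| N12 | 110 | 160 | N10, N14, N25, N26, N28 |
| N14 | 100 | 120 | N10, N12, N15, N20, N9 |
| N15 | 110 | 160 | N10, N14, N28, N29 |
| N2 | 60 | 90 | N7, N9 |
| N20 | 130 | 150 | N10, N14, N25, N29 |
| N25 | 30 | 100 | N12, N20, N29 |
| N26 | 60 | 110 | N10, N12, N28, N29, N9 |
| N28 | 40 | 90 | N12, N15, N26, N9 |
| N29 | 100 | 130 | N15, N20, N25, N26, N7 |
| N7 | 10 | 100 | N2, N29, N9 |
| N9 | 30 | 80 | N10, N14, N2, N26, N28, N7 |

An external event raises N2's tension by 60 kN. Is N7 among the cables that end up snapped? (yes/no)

Round 1 — N2 at 120 > 90. N2 snaps.
  N2 sheds 120 kN to N7, N9: 60 each.
    N7: 10+60 = 70 ≤ 100
    N9: 30+60 = 90 > 80
Round 2 — N9 snaps.
  N9 sheds 90 kN to N10, N14, N26, N28, N7: 18 each.
    N10: 10+18 = 28 ≤ 100
    N14: 100+18 = 118 ≤ 120
    N26: 60+18 = 78 ≤ 110
    N28: 40+18 = 58 ≤ 90
    N7: 70+18 = 88 ≤ 100
No further breaks.

no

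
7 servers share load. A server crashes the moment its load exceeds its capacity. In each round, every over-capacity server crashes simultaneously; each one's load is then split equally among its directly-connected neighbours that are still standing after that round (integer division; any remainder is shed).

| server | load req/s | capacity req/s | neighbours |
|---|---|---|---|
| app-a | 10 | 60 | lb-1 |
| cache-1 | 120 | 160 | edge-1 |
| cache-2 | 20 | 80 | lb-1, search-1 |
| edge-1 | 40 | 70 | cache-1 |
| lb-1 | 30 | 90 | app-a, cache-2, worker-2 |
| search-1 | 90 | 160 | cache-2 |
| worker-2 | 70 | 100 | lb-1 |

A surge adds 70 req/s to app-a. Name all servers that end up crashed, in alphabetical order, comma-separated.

app-a, lb-1, worker-2

Round 1 — app-a at 80 > 60. app-a crashes.
  app-a sheds 80 req/s to lb-1: 80 each.
    lb-1: 30+80 = 110 > 90
Round 2 — lb-1 crashes.
  lb-1 sheds 110 req/s to cache-2, worker-2: 55 each.
    cache-2: 20+55 = 75 ≤ 80
    worker-2: 70+55 = 125 > 100
Round 3 — worker-2 crashes.
  worker-2 sheds 125 req/s: no online neighbours, lost.
No further crashes.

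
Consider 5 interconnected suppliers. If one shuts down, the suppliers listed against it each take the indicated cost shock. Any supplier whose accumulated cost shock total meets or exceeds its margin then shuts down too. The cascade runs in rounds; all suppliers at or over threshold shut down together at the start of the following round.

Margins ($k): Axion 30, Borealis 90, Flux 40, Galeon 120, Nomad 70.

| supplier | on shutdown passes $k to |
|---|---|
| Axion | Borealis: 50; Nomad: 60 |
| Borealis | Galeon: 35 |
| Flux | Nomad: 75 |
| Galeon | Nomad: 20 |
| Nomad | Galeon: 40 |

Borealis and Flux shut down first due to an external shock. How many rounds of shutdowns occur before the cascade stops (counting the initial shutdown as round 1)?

Round 1 — Borealis, Flux shut down (initial).
  Galeon: +35 → 35 < 120
  Nomad: +75 → 75 ≥ 70
Round 2 — Nomad shuts down.
  Galeon: +40 → 75 < 120
No further shutdowns.

2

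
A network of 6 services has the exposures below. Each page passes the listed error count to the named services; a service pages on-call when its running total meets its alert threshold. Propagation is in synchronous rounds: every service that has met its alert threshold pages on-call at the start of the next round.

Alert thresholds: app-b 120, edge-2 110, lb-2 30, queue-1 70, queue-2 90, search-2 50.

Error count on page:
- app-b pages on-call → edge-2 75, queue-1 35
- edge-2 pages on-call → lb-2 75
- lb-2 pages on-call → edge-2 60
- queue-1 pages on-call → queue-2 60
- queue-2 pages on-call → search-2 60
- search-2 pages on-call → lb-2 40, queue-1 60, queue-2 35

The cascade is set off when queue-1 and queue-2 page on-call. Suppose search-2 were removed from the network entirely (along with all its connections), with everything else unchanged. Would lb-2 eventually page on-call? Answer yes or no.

With search-2 removed:
Round 1 — queue-1, queue-2 page on-call (initial).
No further pages.

no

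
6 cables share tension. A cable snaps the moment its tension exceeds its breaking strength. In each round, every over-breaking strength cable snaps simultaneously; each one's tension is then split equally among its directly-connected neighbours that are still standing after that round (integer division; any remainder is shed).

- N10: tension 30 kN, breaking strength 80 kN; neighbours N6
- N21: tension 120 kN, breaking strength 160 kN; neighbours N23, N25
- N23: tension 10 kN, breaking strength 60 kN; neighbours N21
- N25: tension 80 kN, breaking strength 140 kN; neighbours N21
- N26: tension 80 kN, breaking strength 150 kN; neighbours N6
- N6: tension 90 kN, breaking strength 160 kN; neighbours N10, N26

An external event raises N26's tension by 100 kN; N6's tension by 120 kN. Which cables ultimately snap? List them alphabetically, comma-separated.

Round 1 — N26 at 180 > 150; N6 at 210 > 160. N26, N6 snap.
  N26 sheds 180 kN: no online neighbours, lost.
  N6 sheds 210 kN to N10: 210 each.
    N10: 30+210 = 240 > 80
Round 2 — N10 snaps.
  N10 sheds 240 kN: no online neighbours, lost.
No further breaks.

N10, N26, N6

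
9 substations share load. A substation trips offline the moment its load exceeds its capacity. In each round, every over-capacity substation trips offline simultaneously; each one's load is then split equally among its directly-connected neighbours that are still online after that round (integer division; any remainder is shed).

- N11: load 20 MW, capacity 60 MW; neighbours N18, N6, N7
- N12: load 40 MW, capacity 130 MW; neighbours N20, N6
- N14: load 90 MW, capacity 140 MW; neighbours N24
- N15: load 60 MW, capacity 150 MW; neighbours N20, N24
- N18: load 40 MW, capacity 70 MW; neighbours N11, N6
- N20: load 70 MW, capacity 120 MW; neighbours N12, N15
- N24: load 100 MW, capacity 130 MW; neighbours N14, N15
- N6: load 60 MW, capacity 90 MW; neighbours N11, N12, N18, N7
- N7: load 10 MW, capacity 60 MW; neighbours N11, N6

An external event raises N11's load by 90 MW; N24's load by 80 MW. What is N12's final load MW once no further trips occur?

88

Round 1 — N11 at 110 > 60; N24 at 180 > 130. N11, N24 trip offline.
  N11 sheds 110 MW to N18, N6, N7: 36 each (2 lost).
    N18: 40+36 = 76 > 70
    N6: 60+36 = 96 > 90
    N7: 10+36 = 46 ≤ 60
  N24 sheds 180 MW to N14, N15: 90 each.
    N14: 90+90 = 180 > 140
    N15: 60+90 = 150 ≤ 150
Round 2 — N14, N18, N6 trip offline.
  N14 sheds 180 MW: no online neighbours, lost.
  N18 sheds 76 MW: no online neighbours, lost.
  N6 sheds 96 MW to N12, N7: 48 each.
    N12: 40+48 = 88 ≤ 130
    N7: 46+48 = 94 > 60
Round 3 — N7 trips offline.
  N7 sheds 94 MW: no online neighbours, lost.
No further trips.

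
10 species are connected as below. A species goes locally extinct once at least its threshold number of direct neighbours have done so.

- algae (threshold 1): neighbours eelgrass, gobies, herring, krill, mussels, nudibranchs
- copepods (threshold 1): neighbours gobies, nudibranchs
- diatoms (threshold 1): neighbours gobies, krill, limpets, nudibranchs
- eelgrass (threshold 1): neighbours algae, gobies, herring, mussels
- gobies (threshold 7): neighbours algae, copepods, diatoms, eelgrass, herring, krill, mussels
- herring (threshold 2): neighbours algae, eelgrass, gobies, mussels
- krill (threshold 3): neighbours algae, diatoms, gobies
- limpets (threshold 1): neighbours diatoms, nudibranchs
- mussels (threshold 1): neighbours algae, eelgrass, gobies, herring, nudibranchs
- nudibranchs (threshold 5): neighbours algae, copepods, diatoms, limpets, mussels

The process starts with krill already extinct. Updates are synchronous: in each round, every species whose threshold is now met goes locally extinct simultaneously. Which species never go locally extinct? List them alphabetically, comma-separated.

Round 1 — krill goes locally extinct (initial).
Round 2 — checking thresholds:
  algae: 1 of 6 neighbours ≥ 1, goes locally extinct.
  diatoms: 1 of 4 neighbours ≥ 1, goes locally extinct.
  gobies: 1 of 7 neighbours < 7, below threshold.
Round 3 — checking thresholds:
  eelgrass: 1 of 4 neighbours ≥ 1, goes locally extinct.
  gobies: 3 of 7 neighbours < 7, below threshold.
  herring: 1 of 4 neighbours < 2, below threshold.
  limpets: 1 of 2 neighbours ≥ 1, goes locally extinct.
  mussels: 1 of 5 neighbours ≥ 1, goes locally extinct.
  nudibranchs: 2 of 5 neighbours < 5, below threshold.
Round 4 — checking thresholds:
  gobies: 5 of 7 neighbours < 7, below threshold.
  herring: 3 of 4 neighbours ≥ 2, goes locally extinct.
  nudibranchs: 4 of 5 neighbours < 5, below threshold.
Round 5 — no new extinctions; cascade stops.

copepods, gobies, nudibranchs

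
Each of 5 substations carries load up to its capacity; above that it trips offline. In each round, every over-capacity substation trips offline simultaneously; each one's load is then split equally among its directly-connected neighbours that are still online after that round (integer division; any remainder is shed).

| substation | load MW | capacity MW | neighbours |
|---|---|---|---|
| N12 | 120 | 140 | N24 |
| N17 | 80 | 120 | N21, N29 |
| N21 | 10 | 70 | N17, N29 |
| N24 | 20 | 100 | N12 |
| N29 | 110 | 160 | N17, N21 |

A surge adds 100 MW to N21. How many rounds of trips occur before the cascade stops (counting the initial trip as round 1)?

Round 1 — N21 at 110 > 70. N21 trips offline.
  N21 sheds 110 MW to N17, N29: 55 each.
    N17: 80+55 = 135 > 120
    N29: 110+55 = 165 > 160
Round 2 — N17, N29 trip offline.
  N17 sheds 135 MW: no online neighbours, lost.
  N29 sheds 165 MW: no online neighbours, lost.
No further trips.

2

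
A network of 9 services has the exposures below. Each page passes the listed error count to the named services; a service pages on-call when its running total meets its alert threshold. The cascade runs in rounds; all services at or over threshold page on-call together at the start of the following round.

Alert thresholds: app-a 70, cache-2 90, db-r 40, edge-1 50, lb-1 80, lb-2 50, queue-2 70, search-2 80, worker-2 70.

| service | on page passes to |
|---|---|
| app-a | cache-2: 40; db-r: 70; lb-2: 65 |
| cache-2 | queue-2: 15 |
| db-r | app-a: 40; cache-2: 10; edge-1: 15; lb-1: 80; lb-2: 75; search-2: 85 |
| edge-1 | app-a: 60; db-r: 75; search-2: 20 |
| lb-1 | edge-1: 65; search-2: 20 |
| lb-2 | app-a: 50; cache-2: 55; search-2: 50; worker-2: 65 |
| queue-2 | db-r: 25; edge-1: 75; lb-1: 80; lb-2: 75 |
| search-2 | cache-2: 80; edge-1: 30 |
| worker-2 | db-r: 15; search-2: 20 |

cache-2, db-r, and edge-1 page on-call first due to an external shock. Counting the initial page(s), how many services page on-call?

7

Round 1 — cache-2, db-r, edge-1 page on-call (initial).
  app-a: +40+60 → 100 ≥ 70
  lb-1: +80 → 80 ≥ 80
  lb-2: +75 → 75 ≥ 50
  queue-2: +15 → 15 < 70
  search-2: +85+20 → 105 ≥ 80
Round 2 — app-a, lb-1, lb-2, search-2 page on-call.
  worker-2: +65 → 65 < 70
No further pages.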